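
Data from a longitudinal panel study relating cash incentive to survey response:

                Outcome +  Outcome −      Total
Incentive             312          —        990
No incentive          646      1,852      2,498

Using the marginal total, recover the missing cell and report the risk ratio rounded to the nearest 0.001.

The missing cell is in the exposed row: 990 − 312 = 678.
So a = 312, b = 678, c = 646, d = 1852.
RR = [a/(a+b)] / [c/(c+d)] = (312/990) / (646/2498) = 0.31515/0.25861 = 1.21865

1.219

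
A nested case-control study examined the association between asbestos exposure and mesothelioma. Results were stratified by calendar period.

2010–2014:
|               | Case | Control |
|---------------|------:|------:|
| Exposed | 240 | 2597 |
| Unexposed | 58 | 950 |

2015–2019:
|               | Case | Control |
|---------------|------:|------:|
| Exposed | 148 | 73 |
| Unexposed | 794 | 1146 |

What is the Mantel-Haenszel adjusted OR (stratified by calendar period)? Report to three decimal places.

2.088

OR_MH = Σ(aᵢdᵢ/nᵢ) / Σ(bᵢcᵢ/nᵢ), where nᵢ is the stratum total.
Stratum 1 (2010–2014): n = 3845; a·d/n = 240·950/3845 = 59.2978; b·c/n = 2597·58/3845 = 39.1745
Stratum 2 (2015–2019): n = 2161; a·d/n = 148·1146/2161 = 78.4859; b·c/n = 73·794/2161 = 26.8218
OR_MH = (59.2978 + 78.4859) / (39.1745 + 26.8218) = 137.7837 / 65.9964 = 2.08775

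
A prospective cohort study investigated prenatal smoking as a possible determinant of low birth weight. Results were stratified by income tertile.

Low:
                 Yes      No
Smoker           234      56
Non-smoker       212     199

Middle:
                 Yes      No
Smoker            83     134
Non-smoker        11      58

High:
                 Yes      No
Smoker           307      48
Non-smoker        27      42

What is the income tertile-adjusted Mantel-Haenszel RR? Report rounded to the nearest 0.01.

RR_MH = Σ(aᵢ·n₀ᵢ/nᵢ) / Σ(cᵢ·n₁ᵢ/nᵢ), with n₁ᵢ = aᵢ+bᵢ (exposed), n₀ᵢ = cᵢ+dᵢ (unexposed), nᵢ = n₁ᵢ+n₀ᵢ.
Stratum 1 (Low): n₁ = 290, n₀ = 411, n = 701; a·n₀/n = 234·411/701 = 137.1954; c·n₁/n = 212·290/701 = 87.7033
Stratum 2 (Middle): n₁ = 217, n₀ = 69, n = 286; a·n₀/n = 83·69/286 = 20.0245; c·n₁/n = 11·217/286 = 8.3462
Stratum 3 (High): n₁ = 355, n₀ = 69, n = 424; a·n₀/n = 307·69/424 = 49.9599; c·n₁/n = 27·355/424 = 22.6061
RR_MH = (137.1954 + 20.0245 + 49.9599) / (87.7033 + 8.3462 + 22.6061) = 207.1798 / 118.6556 = 1.74606

1.75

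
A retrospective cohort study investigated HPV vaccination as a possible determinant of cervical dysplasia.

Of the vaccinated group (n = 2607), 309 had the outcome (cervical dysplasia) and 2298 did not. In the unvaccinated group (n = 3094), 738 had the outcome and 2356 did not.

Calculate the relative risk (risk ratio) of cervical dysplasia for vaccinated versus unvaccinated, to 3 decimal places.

From the description: a = 309, b = 2298, c = 738, d = 2356.
Risk in exposed = 309/2607 = 0.11853; risk in unexposed = 738/3094 = 0.23853.
RR = 0.11853 / 0.23853 = 0.49691
The risk is 50% lower among the exposed than among the unexposed.

0.497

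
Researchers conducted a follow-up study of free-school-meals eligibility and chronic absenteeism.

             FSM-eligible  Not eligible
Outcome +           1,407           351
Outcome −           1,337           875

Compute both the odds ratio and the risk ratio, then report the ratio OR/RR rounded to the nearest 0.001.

1.465

Reading the table with exposure as columns: a = 1407 (FSM-eligible, case), b = 1337 (FSM-eligible, non-case), c = 351 (Not eligible, case), d = 875.
OR = (1407·875)/(1337·351) = 1231125/469287 = 2.62339
Risk in exposed = 1407/2744 = 0.51276; risk in unexposed = 351/1226 = 0.28630; RR = 1.79099
OR/RR = 2.62339 / 1.79099 = 1.46477
The outcome is not rare, so the OR lies further from 1 than the RR.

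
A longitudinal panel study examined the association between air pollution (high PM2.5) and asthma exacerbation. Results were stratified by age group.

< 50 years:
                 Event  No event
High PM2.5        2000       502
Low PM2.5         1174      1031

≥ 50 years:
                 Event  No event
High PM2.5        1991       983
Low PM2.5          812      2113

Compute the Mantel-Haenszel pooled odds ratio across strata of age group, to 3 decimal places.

4.419

OR_MH = Σ(aᵢdᵢ/nᵢ) / Σ(bᵢcᵢ/nᵢ), where nᵢ is the stratum total.
Stratum 1 (< 50 years): n = 4707; a·d/n = 2000·1031/4707 = 438.0710; b·c/n = 502·1174/4707 = 125.2067
Stratum 2 (≥ 50 years): n = 5899; a·d/n = 1991·2113/5899 = 713.1688; b·c/n = 983·812/5899 = 135.3104
OR_MH = (438.0710 + 713.1688) / (125.2067 + 135.3104) = 1151.2398 / 260.5171 = 4.41906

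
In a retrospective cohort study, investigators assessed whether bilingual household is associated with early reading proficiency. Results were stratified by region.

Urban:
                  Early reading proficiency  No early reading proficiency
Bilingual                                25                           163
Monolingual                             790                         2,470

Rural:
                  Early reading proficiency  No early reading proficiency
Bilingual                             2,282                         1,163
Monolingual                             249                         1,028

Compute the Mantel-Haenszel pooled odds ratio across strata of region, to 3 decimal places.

5.216

OR_MH = Σ(aᵢdᵢ/nᵢ) / Σ(bᵢcᵢ/nᵢ), where nᵢ is the stratum total.
Stratum 1 (Urban): n = 3448; a·d/n = 25·2470/3448 = 17.9089; b·c/n = 163·790/3448 = 37.3463
Stratum 2 (Rural): n = 4722; a·d/n = 2282·1028/4722 = 496.8014; b·c/n = 1163·249/4722 = 61.3272
OR_MH = (17.9089 + 496.8014) / (37.3463 + 61.3272) = 514.7103 / 98.6735 = 5.21630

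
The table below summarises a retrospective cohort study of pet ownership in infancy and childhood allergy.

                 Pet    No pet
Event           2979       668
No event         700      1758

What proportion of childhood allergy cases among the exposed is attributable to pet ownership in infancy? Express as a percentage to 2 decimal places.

Reading the table with exposure as columns: a = 2979 (Pet, case), b = 700 (Pet, non-case), c = 668 (No pet, case), d = 1758.
Risk in exposed = 2979/3679 = 0.80973; risk in unexposed = 668/2426 = 0.27535.
RR = 0.80973/0.27535 = 2.94073
AR% = (RR − 1)/RR × 100 = (2.94073 − 1)/2.94073 × 100 = 65.9948%

65.99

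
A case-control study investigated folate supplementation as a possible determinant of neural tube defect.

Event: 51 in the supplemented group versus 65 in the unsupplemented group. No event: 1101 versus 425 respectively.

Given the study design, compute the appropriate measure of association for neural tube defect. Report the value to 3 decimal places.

0.303

From the description: a = 51, b = 1101, c = 65, d = 425.
This is a case-control study: participants were sampled on outcome status, so risks in the source population cannot be estimated directly — relative risk is not valid here. The odds ratio is the appropriate measure.
OR = (a·d)/(b·c) = (51 × 425) / (1101 × 65) = 21675 / 71565 = 0.30287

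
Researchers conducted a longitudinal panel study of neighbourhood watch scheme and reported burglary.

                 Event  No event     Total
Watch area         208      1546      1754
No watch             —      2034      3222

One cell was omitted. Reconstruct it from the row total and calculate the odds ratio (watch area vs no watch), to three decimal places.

The missing cell is in the unexposed row: 3222 − 2034 = 1188.
So a = 208, b = 1546, c = 1188, d = 2034.
OR = (a·d)/(b·c) = (208 × 2034) / (1546 × 1188) = 423072 / 1836648 = 0.23035

0.230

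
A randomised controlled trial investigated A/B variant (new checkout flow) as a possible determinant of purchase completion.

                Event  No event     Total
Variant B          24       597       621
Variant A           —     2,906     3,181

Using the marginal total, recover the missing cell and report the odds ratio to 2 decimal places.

0.42

The missing cell is in the unexposed row: 3181 − 2906 = 275.
So a = 24, b = 597, c = 275, d = 2906.
OR = (a·d)/(b·c) = (24 × 2906) / (597 × 275) = 69744 / 164175 = 0.42481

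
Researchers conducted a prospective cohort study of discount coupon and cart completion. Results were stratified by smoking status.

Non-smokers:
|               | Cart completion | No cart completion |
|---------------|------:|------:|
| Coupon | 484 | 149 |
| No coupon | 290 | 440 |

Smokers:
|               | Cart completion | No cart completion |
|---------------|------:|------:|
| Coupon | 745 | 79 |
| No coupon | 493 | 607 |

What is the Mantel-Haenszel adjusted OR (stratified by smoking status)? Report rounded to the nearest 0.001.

OR_MH = Σ(aᵢdᵢ/nᵢ) / Σ(bᵢcᵢ/nᵢ), where nᵢ is the stratum total.
Stratum 1 (Non-smokers): n = 1363; a·d/n = 484·440/1363 = 156.2436; b·c/n = 149·290/1363 = 31.7021
Stratum 2 (Smokers): n = 1924; a·d/n = 745·607/1924 = 235.0390; b·c/n = 79·493/1924 = 20.2427
OR_MH = (156.2436 + 235.0390) / (31.7021 + 20.2427) = 391.2826 / 51.9449 = 7.53265

7.533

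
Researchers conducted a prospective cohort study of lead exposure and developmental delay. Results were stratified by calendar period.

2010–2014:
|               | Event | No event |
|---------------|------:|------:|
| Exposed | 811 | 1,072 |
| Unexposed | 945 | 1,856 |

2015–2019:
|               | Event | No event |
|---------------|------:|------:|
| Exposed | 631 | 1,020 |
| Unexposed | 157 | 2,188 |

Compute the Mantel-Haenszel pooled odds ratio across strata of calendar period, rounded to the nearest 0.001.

2.601

OR_MH = Σ(aᵢdᵢ/nᵢ) / Σ(bᵢcᵢ/nᵢ), where nᵢ is the stratum total.
Stratum 1 (2010–2014): n = 4684; a·d/n = 811·1856/4684 = 321.3527; b·c/n = 1072·945/4684 = 216.2767
Stratum 2 (2015–2019): n = 3996; a·d/n = 631·2188/3996 = 345.5025; b·c/n = 1020·157/3996 = 40.0751
OR_MH = (321.3527 + 345.5025) / (216.2767 + 40.0751) = 666.8552 / 256.3518 = 2.60133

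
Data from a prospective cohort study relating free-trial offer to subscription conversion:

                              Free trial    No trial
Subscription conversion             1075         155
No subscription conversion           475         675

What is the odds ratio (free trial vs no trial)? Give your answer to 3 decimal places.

9.856

Reading the table with exposure as columns: a = 1075 (Free trial, case), b = 475 (Free trial, non-case), c = 155 (No trial, case), d = 675.
OR = (a·d)/(b·c) = (1075 × 675) / (475 × 155) = 725625 / 73625 = 9.85569
The odds of subscription conversion are about 9.86 times as high in the free trial group.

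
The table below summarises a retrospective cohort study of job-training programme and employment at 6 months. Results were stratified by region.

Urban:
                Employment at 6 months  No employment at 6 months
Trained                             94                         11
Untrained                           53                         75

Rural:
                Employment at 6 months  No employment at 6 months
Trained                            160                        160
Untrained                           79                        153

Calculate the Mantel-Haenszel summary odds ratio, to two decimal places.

2.94

OR_MH = Σ(aᵢdᵢ/nᵢ) / Σ(bᵢcᵢ/nᵢ), where nᵢ is the stratum total.
Stratum 1 (Urban): n = 233; a·d/n = 94·75/233 = 30.2575; b·c/n = 11·53/233 = 2.5021
Stratum 2 (Rural): n = 552; a·d/n = 160·153/552 = 44.3478; b·c/n = 160·79/552 = 22.8986
OR_MH = (30.2575 + 44.3478) / (2.5021 + 22.8986) = 74.6053 / 25.4007 = 2.93714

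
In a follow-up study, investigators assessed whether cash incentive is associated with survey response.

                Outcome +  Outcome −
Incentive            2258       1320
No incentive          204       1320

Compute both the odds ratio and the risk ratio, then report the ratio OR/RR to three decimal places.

Cells: a = 2258, b = 1320, c = 204, d = 1320.
OR = (2258·1320)/(1320·204) = 2980560/269280 = 11.06863
Risk in exposed = 2258/3578 = 0.63108; risk in unexposed = 204/1524 = 0.13386; RR = 4.71453
OR/RR = 11.06863 / 4.71453 = 2.34777
The outcome is not rare, so the OR lies further from 1 than the RR.

2.348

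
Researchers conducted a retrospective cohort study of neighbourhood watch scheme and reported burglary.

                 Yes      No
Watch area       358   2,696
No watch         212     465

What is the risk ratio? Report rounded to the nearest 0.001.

0.374

Cells: a = 358, b = 2696, c = 212, d = 465.
Risk in exposed = 358/3054 = 0.11722; risk in unexposed = 212/677 = 0.31315.
RR = 0.11722 / 0.31315 = 0.37434
The risk is 63% lower among the exposed than among the unexposed.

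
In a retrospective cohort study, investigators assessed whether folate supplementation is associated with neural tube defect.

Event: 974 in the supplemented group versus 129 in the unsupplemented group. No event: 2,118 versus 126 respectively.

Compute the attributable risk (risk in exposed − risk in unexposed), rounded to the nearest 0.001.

From the description: a = 974, b = 2118, c = 129, d = 126.
Risk in exposed = 974/3092 = 0.315006; risk in unexposed = 129/255 = 0.505882.
Risk difference = 0.315006 − 0.505882 = -0.190876

-0.191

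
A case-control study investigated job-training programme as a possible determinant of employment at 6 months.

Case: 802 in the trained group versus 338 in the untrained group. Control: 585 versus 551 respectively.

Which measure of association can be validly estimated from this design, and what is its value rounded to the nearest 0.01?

2.23

From the description: a = 802, b = 585, c = 338, d = 551.
This is a case-control study: participants were sampled on outcome status, so risks in the source population cannot be estimated directly — relative risk is not valid here. The odds ratio is the appropriate measure.
OR = (a·d)/(b·c) = (802 × 551) / (585 × 338) = 441902 / 197730 = 2.23488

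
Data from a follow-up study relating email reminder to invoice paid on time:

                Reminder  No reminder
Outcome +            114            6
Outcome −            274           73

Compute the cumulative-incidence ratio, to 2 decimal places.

Reading the table with exposure as columns: a = 114 (Reminder, case), b = 274 (Reminder, non-case), c = 6 (No reminder, case), d = 73.
Risk in exposed = 114/388 = 0.29381; risk in unexposed = 6/79 = 0.07595.
RR = 0.29381 / 0.07595 = 3.86856
The risk among the exposed is 3.87 times that among the unexposed.

3.87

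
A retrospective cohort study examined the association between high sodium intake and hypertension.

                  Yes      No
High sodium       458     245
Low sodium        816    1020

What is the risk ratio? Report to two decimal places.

1.47

Cells: a = 458, b = 245, c = 816, d = 1020.
Risk in exposed = 458/703 = 0.65149; risk in unexposed = 816/1836 = 0.44444.
RR = 0.65149 / 0.44444 = 1.46586
The risk among the exposed is 1.47 times that among the unexposed.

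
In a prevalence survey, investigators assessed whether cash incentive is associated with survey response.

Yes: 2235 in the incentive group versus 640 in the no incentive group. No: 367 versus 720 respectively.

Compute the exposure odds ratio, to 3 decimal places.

From the description: a = 2235, b = 367, c = 640, d = 720.
OR = (a·d)/(b·c) = (2235 × 720) / (367 × 640) = 1609200 / 234880 = 6.85116
The odds of survey response are about 6.85 times as high in the incentive group.

6.851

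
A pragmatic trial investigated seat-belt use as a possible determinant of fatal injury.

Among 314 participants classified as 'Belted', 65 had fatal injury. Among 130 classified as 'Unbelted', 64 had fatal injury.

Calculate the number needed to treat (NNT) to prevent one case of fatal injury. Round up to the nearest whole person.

Risk in treated group = 65/314 = 0.20701; risk in control = 64/130 = 0.49231.
Absolute risk reduction = 0.49231 − 0.20701 = 0.28530
NNT = 1 / ARR = 1 / 0.28530 = 3.505 → round up → 4

4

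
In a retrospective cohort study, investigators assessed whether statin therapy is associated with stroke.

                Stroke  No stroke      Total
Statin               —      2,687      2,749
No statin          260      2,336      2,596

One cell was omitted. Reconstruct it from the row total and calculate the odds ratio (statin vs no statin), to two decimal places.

The missing cell is in the exposed row: 2749 − 2687 = 62.
So a = 62, b = 2687, c = 260, d = 2336.
OR = (a·d)/(b·c) = (62 × 2336) / (2687 × 260) = 144832 / 698620 = 0.20731

0.21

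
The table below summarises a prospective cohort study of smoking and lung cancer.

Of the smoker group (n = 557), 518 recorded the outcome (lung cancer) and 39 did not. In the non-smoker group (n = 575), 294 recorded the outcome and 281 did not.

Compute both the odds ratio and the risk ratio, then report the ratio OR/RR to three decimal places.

6.980

From the description: a = 518, b = 39, c = 294, d = 281.
OR = (518·281)/(39·294) = 145558/11466 = 12.69475
Risk in exposed = 518/557 = 0.92998; risk in unexposed = 294/575 = 0.51130; RR = 1.81884
OR/RR = 12.69475 / 1.81884 = 6.97958
The outcome is not rare, so the OR lies further from 1 than the RR.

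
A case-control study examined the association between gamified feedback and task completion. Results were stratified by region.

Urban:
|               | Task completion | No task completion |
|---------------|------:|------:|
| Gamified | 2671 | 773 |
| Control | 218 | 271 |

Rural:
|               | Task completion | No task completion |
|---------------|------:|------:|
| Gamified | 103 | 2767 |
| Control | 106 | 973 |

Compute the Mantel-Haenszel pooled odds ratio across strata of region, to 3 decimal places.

OR_MH = Σ(aᵢdᵢ/nᵢ) / Σ(bᵢcᵢ/nᵢ), where nᵢ is the stratum total.
Stratum 1 (Urban): n = 3933; a·d/n = 2671·271/3933 = 184.0430; b·c/n = 773·218/3933 = 42.8462
Stratum 2 (Rural): n = 3949; a·d/n = 103·973/3949 = 25.3783; b·c/n = 2767·106/3949 = 74.2725
OR_MH = (184.0430 + 25.3783) / (42.8462 + 74.2725) = 209.4213 / 117.1186 = 1.78811

1.788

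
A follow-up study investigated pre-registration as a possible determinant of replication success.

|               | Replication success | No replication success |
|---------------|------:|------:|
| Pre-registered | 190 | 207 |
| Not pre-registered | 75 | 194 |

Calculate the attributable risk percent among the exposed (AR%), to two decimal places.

Cells: a = 190, b = 207, c = 75, d = 194.
Risk in exposed = 190/397 = 0.47859; risk in unexposed = 75/269 = 0.27881.
RR = 0.47859/0.27881 = 1.71654
AR% = (RR − 1)/RR × 100 = (1.71654 − 1)/1.71654 × 100 = 41.7433%

41.74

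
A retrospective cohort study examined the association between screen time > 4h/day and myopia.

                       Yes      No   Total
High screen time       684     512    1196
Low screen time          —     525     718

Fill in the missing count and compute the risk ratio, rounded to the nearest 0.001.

2.128

The missing cell is in the unexposed row: 718 − 525 = 193.
So a = 684, b = 512, c = 193, d = 525.
RR = [a/(a+b)] / [c/(c+d)] = (684/1196) / (193/718) = 0.57191/0.26880 = 2.12761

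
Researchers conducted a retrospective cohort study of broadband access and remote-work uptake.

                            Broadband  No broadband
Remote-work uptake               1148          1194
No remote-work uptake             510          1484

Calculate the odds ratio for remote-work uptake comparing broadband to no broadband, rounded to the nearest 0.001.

Reading the table with exposure as columns: a = 1148 (Broadband, case), b = 510 (Broadband, non-case), c = 1194 (No broadband, case), d = 1484.
OR = (a·d)/(b·c) = (1148 × 1484) / (510 × 1194) = 1703632 / 608940 = 2.79770
The odds of remote-work uptake are about 2.80 times as high in the broadband group.

2.798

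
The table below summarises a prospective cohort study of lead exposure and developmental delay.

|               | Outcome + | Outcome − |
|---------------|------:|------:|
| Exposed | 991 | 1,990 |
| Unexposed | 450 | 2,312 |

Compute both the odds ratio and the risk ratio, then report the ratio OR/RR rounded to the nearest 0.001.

Cells: a = 991, b = 1990, c = 450, d = 2312.
OR = (991·2312)/(1990·450) = 2291192/895500 = 2.55856
Risk in exposed = 991/2981 = 0.33244; risk in unexposed = 450/2762 = 0.16293; RR = 2.04044
OR/RR = 2.55856 / 2.04044 = 1.25393
The outcome is not rare, so the OR lies further from 1 than the RR.

1.254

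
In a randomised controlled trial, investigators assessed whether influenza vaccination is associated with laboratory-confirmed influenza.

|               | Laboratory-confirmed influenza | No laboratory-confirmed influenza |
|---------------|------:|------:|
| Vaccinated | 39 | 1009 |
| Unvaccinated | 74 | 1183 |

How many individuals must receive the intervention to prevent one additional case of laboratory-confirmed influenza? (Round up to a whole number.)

Risk in treated group = 39/1048 = 0.03721; risk in control = 74/1257 = 0.05887.
Absolute risk reduction = 0.05887 − 0.03721 = 0.02166
NNT = 1 / ARR = 1 / 0.02166 = 46.175 → round up → 47

47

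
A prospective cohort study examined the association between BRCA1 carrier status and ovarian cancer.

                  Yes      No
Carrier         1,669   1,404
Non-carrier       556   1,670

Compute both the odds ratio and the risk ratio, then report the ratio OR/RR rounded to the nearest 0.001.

1.642

Cells: a = 1669, b = 1404, c = 556, d = 1670.
OR = (1669·1670)/(1404·556) = 2787230/780624 = 3.57052
Risk in exposed = 1669/3073 = 0.54312; risk in unexposed = 556/2226 = 0.24978; RR = 2.17442
OR/RR = 3.57052 / 2.17442 = 1.64205
The outcome is not rare, so the OR lies further from 1 than the RR.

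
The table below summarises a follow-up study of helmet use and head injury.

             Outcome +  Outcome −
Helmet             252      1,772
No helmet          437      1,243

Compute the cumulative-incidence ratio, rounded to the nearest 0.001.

Cells: a = 252, b = 1772, c = 437, d = 1243.
Risk in exposed = 252/2024 = 0.12451; risk in unexposed = 437/1680 = 0.26012.
RR = 0.12451 / 0.26012 = 0.47865
The risk is 52% lower among the exposed than among the unexposed.

0.479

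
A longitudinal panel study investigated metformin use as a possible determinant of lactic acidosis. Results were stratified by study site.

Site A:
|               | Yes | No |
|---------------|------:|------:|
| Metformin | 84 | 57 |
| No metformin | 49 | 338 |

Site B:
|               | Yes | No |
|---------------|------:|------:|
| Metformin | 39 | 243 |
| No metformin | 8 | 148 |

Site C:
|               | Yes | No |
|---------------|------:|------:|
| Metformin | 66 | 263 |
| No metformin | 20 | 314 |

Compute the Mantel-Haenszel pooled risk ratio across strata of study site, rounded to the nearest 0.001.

3.860

RR_MH = Σ(aᵢ·n₀ᵢ/nᵢ) / Σ(cᵢ·n₁ᵢ/nᵢ), with n₁ᵢ = aᵢ+bᵢ (exposed), n₀ᵢ = cᵢ+dᵢ (unexposed), nᵢ = n₁ᵢ+n₀ᵢ.
Stratum 1 (Site A): n₁ = 141, n₀ = 387, n = 528; a·n₀/n = 84·387/528 = 61.5682; c·n₁/n = 49·141/528 = 13.0852
Stratum 2 (Site B): n₁ = 282, n₀ = 156, n = 438; a·n₀/n = 39·156/438 = 13.8904; c·n₁/n = 8·282/438 = 5.1507
Stratum 3 (Site C): n₁ = 329, n₀ = 334, n = 663; a·n₀/n = 66·334/663 = 33.2489; c·n₁/n = 20·329/663 = 9.9246
RR_MH = (61.5682 + 13.8904 + 33.2489) / (13.0852 + 5.1507 + 9.9246) = 108.7075 / 28.1605 = 3.86028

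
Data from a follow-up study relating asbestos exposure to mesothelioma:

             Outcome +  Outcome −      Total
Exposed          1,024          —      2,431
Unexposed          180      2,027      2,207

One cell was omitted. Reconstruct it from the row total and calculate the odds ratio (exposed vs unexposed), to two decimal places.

8.20

The missing cell is in the exposed row: 2431 − 1024 = 1407.
So a = 1024, b = 1407, c = 180, d = 2027.
OR = (a·d)/(b·c) = (1024 × 2027) / (1407 × 180) = 2075648 / 253260 = 8.19572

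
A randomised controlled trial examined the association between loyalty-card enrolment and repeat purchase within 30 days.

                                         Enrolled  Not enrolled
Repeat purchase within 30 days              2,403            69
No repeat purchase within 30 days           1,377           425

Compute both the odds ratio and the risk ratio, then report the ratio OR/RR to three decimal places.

2.362

Reading the table with exposure as columns: a = 2403 (Enrolled, case), b = 1377 (Enrolled, non-case), c = 69 (Not enrolled, case), d = 425.
OR = (2403·425)/(1377·69) = 1021275/95013 = 10.74879
Risk in exposed = 2403/3780 = 0.63571; risk in unexposed = 69/494 = 0.13968; RR = 4.55135
OR/RR = 10.74879 / 4.55135 = 2.36167
The outcome is not rare, so the OR lies further from 1 than the RR.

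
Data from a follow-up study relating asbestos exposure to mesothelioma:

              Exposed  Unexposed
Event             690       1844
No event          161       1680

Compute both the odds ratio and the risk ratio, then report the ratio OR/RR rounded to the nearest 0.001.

2.520

Reading the table with exposure as columns: a = 690 (Exposed, case), b = 161 (Exposed, non-case), c = 1844 (Unexposed, case), d = 1680.
OR = (690·1680)/(161·1844) = 1159200/296884 = 3.90456
Risk in exposed = 690/851 = 0.81081; risk in unexposed = 1844/3524 = 0.52327; RR = 1.54951
OR/RR = 3.90456 / 1.54951 = 2.51986
The outcome is not rare, so the OR lies further from 1 than the RR.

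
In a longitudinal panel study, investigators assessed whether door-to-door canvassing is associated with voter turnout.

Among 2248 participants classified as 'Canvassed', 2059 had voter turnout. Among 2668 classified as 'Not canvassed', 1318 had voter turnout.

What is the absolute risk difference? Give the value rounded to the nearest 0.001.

0.422

From the description: a = 2059, b = 189, c = 1318, d = 1350.
Risk in exposed = 2059/2248 = 0.915925; risk in unexposed = 1318/2668 = 0.494003.
Risk difference = 0.915925 − 0.494003 = 0.421922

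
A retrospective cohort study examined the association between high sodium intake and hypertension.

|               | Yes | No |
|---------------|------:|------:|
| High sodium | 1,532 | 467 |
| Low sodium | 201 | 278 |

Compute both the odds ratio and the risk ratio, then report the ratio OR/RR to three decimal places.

Cells: a = 1532, b = 467, c = 201, d = 278.
OR = (1532·278)/(467·201) = 425896/93867 = 4.53723
Risk in exposed = 1532/1999 = 0.76638; risk in unexposed = 201/479 = 0.41962; RR = 1.82636
OR/RR = 4.53723 / 1.82636 = 2.48431
The outcome is not rare, so the OR lies further from 1 than the RR.

2.484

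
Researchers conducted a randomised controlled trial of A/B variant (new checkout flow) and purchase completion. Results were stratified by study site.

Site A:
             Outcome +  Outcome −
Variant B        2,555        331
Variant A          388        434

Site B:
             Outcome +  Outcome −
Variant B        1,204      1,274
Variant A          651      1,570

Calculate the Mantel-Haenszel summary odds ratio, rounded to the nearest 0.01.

3.32

OR_MH = Σ(aᵢdᵢ/nᵢ) / Σ(bᵢcᵢ/nᵢ), where nᵢ is the stratum total.
Stratum 1 (Site A): n = 3708; a·d/n = 2555·434/3708 = 299.0480; b·c/n = 331·388/3708 = 34.6354
Stratum 2 (Site B): n = 4699; a·d/n = 1204·1570/4699 = 402.2728; b·c/n = 1274·651/4699 = 176.5001
OR_MH = (299.0480 + 402.2728) / (34.6354 + 176.5001) = 701.3208 / 211.1355 = 3.32166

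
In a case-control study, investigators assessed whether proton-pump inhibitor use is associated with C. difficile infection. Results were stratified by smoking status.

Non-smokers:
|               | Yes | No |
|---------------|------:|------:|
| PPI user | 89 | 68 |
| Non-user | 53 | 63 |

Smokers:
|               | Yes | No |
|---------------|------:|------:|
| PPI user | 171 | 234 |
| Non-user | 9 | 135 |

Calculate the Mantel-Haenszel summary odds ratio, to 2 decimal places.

OR_MH = Σ(aᵢdᵢ/nᵢ) / Σ(bᵢcᵢ/nᵢ), where nᵢ is the stratum total.
Stratum 1 (Non-smokers): n = 273; a·d/n = 89·63/273 = 20.5385; b·c/n = 68·53/273 = 13.2015
Stratum 2 (Smokers): n = 549; a·d/n = 171·135/549 = 42.0492; b·c/n = 234·9/549 = 3.8361
OR_MH = (20.5385 + 42.0492) / (13.2015 + 3.8361) = 62.5876 / 17.0375 = 3.67352

3.67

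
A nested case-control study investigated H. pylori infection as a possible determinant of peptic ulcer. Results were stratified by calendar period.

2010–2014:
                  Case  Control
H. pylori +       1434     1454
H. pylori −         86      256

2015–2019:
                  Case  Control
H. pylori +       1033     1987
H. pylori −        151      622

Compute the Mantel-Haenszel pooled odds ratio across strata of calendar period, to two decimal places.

OR_MH = Σ(aᵢdᵢ/nᵢ) / Σ(bᵢcᵢ/nᵢ), where nᵢ is the stratum total.
Stratum 1 (2010–2014): n = 3230; a·d/n = 1434·256/3230 = 113.6545; b·c/n = 1454·86/3230 = 38.7133
Stratum 2 (2015–2019): n = 3793; a·d/n = 1033·622/3793 = 169.3978; b·c/n = 1987·151/3793 = 79.1028
OR_MH = (113.6545 + 169.3978) / (38.7133 + 79.1028) = 283.0523 / 117.8161 = 2.40249

2.40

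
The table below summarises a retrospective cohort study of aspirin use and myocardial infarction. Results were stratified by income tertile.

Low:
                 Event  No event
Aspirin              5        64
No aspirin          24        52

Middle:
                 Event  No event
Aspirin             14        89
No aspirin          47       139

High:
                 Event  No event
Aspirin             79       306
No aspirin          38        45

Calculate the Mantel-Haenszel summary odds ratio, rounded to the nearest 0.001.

0.323

OR_MH = Σ(aᵢdᵢ/nᵢ) / Σ(bᵢcᵢ/nᵢ), where nᵢ is the stratum total.
Stratum 1 (Low): n = 145; a·d/n = 5·52/145 = 1.7931; b·c/n = 64·24/145 = 10.5931
Stratum 2 (Middle): n = 289; a·d/n = 14·139/289 = 6.7336; b·c/n = 89·47/289 = 14.4740
Stratum 3 (High): n = 468; a·d/n = 79·45/468 = 7.5962; b·c/n = 306·38/468 = 24.8462
OR_MH = (1.7931 + 6.7336 + 7.5962) / (10.5931 + 14.4740 + 24.8462) = 16.1228 / 49.9133 = 0.32302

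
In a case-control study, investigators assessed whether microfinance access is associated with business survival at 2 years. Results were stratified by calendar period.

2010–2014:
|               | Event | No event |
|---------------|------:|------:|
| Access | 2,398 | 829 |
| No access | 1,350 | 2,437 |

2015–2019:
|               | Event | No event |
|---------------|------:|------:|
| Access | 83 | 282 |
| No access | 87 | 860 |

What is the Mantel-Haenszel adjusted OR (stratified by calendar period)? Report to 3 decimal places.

4.979

OR_MH = Σ(aᵢdᵢ/nᵢ) / Σ(bᵢcᵢ/nᵢ), where nᵢ is the stratum total.
Stratum 1 (2010–2014): n = 7014; a·d/n = 2398·2437/7014 = 833.1802; b·c/n = 829·1350/7014 = 159.5595
Stratum 2 (2015–2019): n = 1312; a·d/n = 83·860/1312 = 54.4055; b·c/n = 282·87/1312 = 18.6997
OR_MH = (833.1802 + 54.4055) / (159.5595 + 18.6997) = 887.5857 / 178.2591 = 4.97919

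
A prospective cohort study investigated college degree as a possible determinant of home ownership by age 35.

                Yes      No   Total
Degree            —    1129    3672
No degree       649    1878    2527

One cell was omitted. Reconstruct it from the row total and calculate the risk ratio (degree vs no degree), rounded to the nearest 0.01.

The missing cell is in the exposed row: 3672 − 1129 = 2543.
So a = 2543, b = 1129, c = 649, d = 1878.
RR = [a/(a+b)] / [c/(c+d)] = (2543/3672) / (649/2527) = 0.69254/0.25683 = 2.69652

2.70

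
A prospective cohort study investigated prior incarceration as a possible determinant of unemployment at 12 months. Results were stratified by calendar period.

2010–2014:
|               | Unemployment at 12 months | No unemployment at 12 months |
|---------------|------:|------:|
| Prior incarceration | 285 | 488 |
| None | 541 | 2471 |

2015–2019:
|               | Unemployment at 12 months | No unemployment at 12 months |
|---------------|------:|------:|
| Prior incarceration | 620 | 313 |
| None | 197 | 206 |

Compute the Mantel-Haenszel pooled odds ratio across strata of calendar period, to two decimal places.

2.43

OR_MH = Σ(aᵢdᵢ/nᵢ) / Σ(bᵢcᵢ/nᵢ), where nᵢ is the stratum total.
Stratum 1 (2010–2014): n = 3785; a·d/n = 285·2471/3785 = 186.0594; b·c/n = 488·541/3785 = 69.7511
Stratum 2 (2015–2019): n = 1336; a·d/n = 620·206/1336 = 95.5988; b·c/n = 313·197/1336 = 46.1534
OR_MH = (186.0594 + 95.5988) / (69.7511 + 46.1534) = 281.6582 / 115.9046 = 2.43009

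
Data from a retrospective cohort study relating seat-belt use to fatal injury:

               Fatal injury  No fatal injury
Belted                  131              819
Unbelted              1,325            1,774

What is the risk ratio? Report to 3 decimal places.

0.323

Cells: a = 131, b = 819, c = 1325, d = 1774.
Risk in exposed = 131/950 = 0.13789; risk in unexposed = 1325/3099 = 0.42756.
RR = 0.13789 / 0.42756 = 0.32252
The risk is 68% lower among the exposed than among the unexposed.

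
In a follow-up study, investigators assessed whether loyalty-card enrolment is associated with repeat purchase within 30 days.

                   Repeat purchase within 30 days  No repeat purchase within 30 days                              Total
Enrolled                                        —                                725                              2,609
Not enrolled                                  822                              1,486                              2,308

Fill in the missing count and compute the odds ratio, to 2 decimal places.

4.70

The missing cell is in the exposed row: 2609 − 725 = 1884.
So a = 1884, b = 725, c = 822, d = 1486.
OR = (a·d)/(b·c) = (1884 × 1486) / (725 × 822) = 2799624 / 595950 = 4.69775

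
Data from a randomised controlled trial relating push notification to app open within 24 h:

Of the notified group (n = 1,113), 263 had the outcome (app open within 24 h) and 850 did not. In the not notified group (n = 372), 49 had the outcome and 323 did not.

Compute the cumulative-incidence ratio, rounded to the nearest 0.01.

From the description: a = 263, b = 850, c = 49, d = 323.
Risk in exposed = 263/1113 = 0.23630; risk in unexposed = 49/372 = 0.13172.
RR = 0.23630 / 0.13172 = 1.79394
The risk among the exposed is 1.79 times that among the unexposed.

1.79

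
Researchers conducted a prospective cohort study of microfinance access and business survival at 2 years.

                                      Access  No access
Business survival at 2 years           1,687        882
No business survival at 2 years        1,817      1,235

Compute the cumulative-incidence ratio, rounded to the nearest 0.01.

Reading the table with exposure as columns: a = 1687 (Access, case), b = 1817 (Access, non-case), c = 882 (No access, case), d = 1235.
Risk in exposed = 1687/3504 = 0.48145; risk in unexposed = 882/2117 = 0.41663.
RR = 0.48145 / 0.41663 = 1.15559
The risk among the exposed is 1.16 times that among the unexposed.

1.16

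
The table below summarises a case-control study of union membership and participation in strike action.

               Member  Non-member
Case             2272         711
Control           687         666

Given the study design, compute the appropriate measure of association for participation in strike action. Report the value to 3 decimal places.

3.098

Reading the table with exposure as columns: a = 2272 (Member, case), b = 687 (Member, non-case), c = 711 (Non-member, case), d = 666.
This is a case-control study: participants were sampled on outcome status, so risks in the source population cannot be estimated directly — relative risk is not valid here. The odds ratio is the appropriate measure.
OR = (a·d)/(b·c) = (2272 × 666) / (687 × 711) = 1513152 / 488457 = 3.09782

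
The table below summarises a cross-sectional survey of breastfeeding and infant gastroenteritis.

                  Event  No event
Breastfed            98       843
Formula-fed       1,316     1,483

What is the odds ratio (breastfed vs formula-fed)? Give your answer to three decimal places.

Cells: a = 98, b = 843, c = 1316, d = 1483.
OR = (a·d)/(b·c) = (98 × 1483) / (843 × 1316) = 145334 / 1109388 = 0.13100
Exposure is associated with lower odds of infant gastroenteritis (OR = 0.13 < 1).

0.131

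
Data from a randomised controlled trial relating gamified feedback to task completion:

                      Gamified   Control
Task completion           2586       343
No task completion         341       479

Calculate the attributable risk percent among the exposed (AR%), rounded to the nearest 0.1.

Reading the table with exposure as columns: a = 2586 (Gamified, case), b = 341 (Gamified, non-case), c = 343 (Control, case), d = 479.
Risk in exposed = 2586/2927 = 0.88350; risk in unexposed = 343/822 = 0.41727.
RR = 0.88350/0.41727 = 2.11731
AR% = (RR − 1)/RR × 100 = (2.11731 − 1)/2.11731 × 100 = 52.7702%

52.8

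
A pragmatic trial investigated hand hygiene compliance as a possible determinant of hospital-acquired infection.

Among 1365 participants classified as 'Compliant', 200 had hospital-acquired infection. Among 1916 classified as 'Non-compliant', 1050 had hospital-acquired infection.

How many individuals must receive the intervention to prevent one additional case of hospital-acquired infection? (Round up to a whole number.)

3

Risk in treated group = 200/1365 = 0.14652; risk in control = 1050/1916 = 0.54802.
Absolute risk reduction = 0.54802 − 0.14652 = 0.40150
NNT = 1 / ARR = 1 / 0.40150 = 2.491 → round up → 3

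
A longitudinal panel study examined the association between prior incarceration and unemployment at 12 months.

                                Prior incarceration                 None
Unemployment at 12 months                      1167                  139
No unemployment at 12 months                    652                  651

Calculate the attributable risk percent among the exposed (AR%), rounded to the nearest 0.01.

72.57

Reading the table with exposure as columns: a = 1167 (Prior incarceration, case), b = 652 (Prior incarceration, non-case), c = 139 (None, case), d = 651.
Risk in exposed = 1167/1819 = 0.64156; risk in unexposed = 139/790 = 0.17595.
RR = 0.64156/0.17595 = 3.64628
AR% = (RR − 1)/RR × 100 = (3.64628 − 1)/3.64628 × 100 = 72.5748%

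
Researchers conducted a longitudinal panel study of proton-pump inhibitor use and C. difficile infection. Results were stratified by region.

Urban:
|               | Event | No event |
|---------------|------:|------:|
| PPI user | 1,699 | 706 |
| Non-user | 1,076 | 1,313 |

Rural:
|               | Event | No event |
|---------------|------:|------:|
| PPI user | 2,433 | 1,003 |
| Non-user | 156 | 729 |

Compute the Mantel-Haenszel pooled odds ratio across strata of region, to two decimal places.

4.50

OR_MH = Σ(aᵢdᵢ/nᵢ) / Σ(bᵢcᵢ/nᵢ), where nᵢ is the stratum total.
Stratum 1 (Urban): n = 4794; a·d/n = 1699·1313/4794 = 465.3290; b·c/n = 706·1076/4794 = 158.4597
Stratum 2 (Rural): n = 4321; a·d/n = 2433·729/4321 = 410.4737; b·c/n = 1003·156/4321 = 36.2111
OR_MH = (465.3290 + 410.4737) / (158.4597 + 36.2111) = 875.8027 / 194.6708 = 4.49889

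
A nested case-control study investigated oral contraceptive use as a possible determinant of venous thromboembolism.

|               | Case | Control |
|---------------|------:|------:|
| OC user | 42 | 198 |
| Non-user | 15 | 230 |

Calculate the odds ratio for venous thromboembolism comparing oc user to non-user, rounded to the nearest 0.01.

Cells: a = 42, b = 198, c = 15, d = 230.
OR = (a·d)/(b·c) = (42 × 230) / (198 × 15) = 9660 / 2970 = 3.25253
The odds of venous thromboembolism are about 3.25 times as high in the oc user group.

3.25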